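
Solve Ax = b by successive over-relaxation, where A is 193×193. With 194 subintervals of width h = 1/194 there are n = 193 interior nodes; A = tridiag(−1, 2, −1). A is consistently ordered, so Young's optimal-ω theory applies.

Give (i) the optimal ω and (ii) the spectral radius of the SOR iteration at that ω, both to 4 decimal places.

spectrum of D⁻¹(L+U) = {cos(kπ/194) : 1≤k≤193}; ρ_J = cos(π/194) = 0.9999.
root = sin(π/194) = 0.01619  (since 1−cos² = sin²).
ω* = 2/(1 + 0.01619) = 2/1.01619 = 1.9681.
[ρ_SOR] ω* − 1 = 0.9681.

ω* = 1.9681, ρ_SOR = 0.9681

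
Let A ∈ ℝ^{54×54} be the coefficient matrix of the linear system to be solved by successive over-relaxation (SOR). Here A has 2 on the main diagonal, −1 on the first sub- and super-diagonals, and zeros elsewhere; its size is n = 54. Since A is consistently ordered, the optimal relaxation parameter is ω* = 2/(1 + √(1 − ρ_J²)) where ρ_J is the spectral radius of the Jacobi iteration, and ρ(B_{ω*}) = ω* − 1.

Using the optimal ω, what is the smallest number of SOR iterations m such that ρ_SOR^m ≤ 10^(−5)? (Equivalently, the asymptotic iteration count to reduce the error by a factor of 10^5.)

[ρ_J] n=54: ρ(B_J) = cos(π/(n+1)) = cos(π/55) = 0.9983691.
root = sin(π/55) = 0.0570888  (since 1−cos² = sin²).
ω* = 2/(1+0.0570888) = 1.8919886
[ρ_SOR] ω* − 1 = 0.8919886.
m ≥ 5·ln10 / (−ln 0.8919886) = 100.724; smallest integer m = 101.

m = 101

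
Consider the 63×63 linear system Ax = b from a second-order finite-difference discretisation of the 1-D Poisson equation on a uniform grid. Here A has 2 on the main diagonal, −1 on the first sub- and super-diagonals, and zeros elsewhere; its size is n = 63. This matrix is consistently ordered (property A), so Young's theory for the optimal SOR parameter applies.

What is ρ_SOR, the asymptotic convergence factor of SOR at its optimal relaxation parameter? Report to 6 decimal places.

[ρ_J] n=63: ρ(B_J) = cos(π/(n+1)) = cos(π/64) = 0.998795.
√(1 − cos²(π/64)) = sin(π/64) ≈ 0.0490677.
So ω* = 2/1.0490677 = 1.906455 (Young).
Hence ρ(B_{ω*}) = 1.906455 − 1 = 0.906455.

ρ_SOR = 0.906455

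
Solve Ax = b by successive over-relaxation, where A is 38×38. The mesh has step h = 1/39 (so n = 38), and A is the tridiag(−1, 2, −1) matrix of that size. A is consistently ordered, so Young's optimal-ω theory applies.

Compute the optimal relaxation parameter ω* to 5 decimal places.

spectrum of D⁻¹(L+U) = {cos(kπ/39) : 1≤k≤38}; ρ_J = cos(π/39) = 0.99676.
√(1 − cos²(π/39)) = sin(π/39) ≈ 0.080467.
Then 2/(1+√(1−ρ_J²)) = 2/(1+0.080467); ω* = 2/1.080467 = 1.85105.
[ρ_SOR] ω* − 1 = 0.85105.

ω* = 1.85105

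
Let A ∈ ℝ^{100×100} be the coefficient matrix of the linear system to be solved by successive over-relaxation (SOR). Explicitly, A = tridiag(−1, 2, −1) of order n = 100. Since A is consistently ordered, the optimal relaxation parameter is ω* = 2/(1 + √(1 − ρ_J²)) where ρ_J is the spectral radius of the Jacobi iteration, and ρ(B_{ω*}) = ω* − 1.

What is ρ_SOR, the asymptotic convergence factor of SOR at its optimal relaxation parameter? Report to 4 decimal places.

ρ_SOR = 0.9397

n=100: λ(B_J) = 1 − λ(A)/2 = cos(kπ/101); k=1 gives ρ_J = 0.9995.
√(1−ρ_J²) simplifies to sin(π/101) = 0.03110.
Then 2/(1+√(1−ρ_J²)) = 2/(1+0.03110); ω* = 2/1.03110 = 1.9397.
and ρ(B_{ω*}) = 1.9397 − 1 = 0.9397.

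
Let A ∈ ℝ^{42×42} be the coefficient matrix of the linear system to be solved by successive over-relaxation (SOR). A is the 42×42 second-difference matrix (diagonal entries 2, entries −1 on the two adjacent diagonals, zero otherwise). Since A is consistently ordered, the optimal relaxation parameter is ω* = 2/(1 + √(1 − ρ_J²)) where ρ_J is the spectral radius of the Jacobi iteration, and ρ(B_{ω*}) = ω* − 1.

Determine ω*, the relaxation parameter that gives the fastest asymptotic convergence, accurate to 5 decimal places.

ω* = 1.86394

[ρ_J] n=42: ρ(B_J) = cos(π/(n+1)) = cos(π/43) = 0.99733.
root = sin(π/43) = 0.072995  (since 1−cos² = sin²).
Young: ω* = 2/(1+√(1−ρ_J²)) = 2/(1+0.072995) = 2/1.072995 = 1.86394.
ρ_SOR = ω* − 1 = 1.86394 − 1 = 0.86394.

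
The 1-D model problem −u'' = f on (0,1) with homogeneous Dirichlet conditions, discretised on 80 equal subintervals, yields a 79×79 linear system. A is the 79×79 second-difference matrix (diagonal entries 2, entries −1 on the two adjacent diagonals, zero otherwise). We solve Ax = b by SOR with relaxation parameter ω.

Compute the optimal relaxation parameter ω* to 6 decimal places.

½·tridiag(1,0,1) at n=79: λ_k = cos(kπ/80); max |λ| at k=1 ⇒ ρ_J = cos(π/80) ≈ 0.999229.
√(1−ρ_J²) = |sin(π/80)| = 0.0392598
ω* = 2/(1+0.0392598) = 1.924447
ρ(B_{ω*}) = ω*−1 = 0.924447

ω* = 1.924447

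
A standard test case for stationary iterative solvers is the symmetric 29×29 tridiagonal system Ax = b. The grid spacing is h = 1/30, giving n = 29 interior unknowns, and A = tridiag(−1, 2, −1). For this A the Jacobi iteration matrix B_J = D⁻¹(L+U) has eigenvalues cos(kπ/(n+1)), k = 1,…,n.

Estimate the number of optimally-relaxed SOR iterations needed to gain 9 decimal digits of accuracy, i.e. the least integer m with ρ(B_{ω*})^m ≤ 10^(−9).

ρ_J = max_k |cos(kπ/30)| = cos(π/30) = 0.9945219
√(1 − cos²(π/30)) = sin(π/30) ≈ 0.1045285.
Young: ω* = 2/(1+√(1−ρ_J²)) = 2/(1+0.1045285) = 2/1.1045285 = 1.8107274.
Hence ρ(B_{ω*}) = 1.8107274 − 1 = 0.8107274.
9·ln10 = 20.7233; −ln(0.8107274) = 0.209823; m = ⌈20.7233/0.209823⌉ = ⌈98.766⌉ = 99.

m = 99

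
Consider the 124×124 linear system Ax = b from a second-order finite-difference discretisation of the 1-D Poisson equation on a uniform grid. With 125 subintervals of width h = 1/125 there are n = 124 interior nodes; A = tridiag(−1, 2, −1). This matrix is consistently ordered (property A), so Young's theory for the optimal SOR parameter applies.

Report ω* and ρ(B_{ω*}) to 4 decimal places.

ω* = 1.9510, ρ_SOR = 0.9510

B_J for the 124×124 system has eigenvalues cos(kπ/125); ρ_J = cos(π/125) = 0.9997.
root = sin(π/125) = 0.02513  (since 1−cos² = sin²).
Young: ω* = 2/(1+√(1−ρ_J²)) = 2/(1+0.02513) = 2/1.02513 = 1.9510.
and ρ(B_{ω*}) = 1.9510 − 1 = 0.9510.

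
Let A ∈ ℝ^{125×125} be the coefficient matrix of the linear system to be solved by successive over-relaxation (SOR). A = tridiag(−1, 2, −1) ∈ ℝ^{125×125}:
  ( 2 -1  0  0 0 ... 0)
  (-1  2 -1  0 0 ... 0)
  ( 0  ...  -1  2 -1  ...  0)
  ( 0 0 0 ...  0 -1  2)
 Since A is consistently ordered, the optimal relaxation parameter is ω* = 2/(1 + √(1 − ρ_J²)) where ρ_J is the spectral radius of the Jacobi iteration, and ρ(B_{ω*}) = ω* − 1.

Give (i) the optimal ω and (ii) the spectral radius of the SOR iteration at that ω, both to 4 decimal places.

ω* = 1.9514, ρ_SOR = 0.9514

n=125: λ(B_J) = 1 − λ(A)/2 = cos(kπ/126); k=1 gives ρ_J = 0.9997.
√(1−ρ_J²) simplifies to sin(π/126) = 0.02493.
[ω*] 2 ÷ (1 + 0.02493) = 2 ÷ 1.02493 = 1.9514.
ρ(B_{ω*}) = ω*−1 = 0.9514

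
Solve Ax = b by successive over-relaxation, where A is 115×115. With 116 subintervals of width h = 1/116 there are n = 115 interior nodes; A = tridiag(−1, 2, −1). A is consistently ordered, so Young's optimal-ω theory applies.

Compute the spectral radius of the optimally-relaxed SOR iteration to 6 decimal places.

ρ_SOR = 0.947269

½·tridiag(1,0,1) at n=115: λ_k = cos(kπ/116); max |λ| at k=1 ⇒ ρ_J = cos(π/116) ≈ 0.999633.
root = sin(π/116) = 0.0270794  (since 1−cos² = sin²).
ω* = 2 / (1 + 0.0270794) = 2 / 1.0270794 ≈ 1.947269.
ρ_SOR = ω* − 1 = 1.947269 − 1 = 0.947269.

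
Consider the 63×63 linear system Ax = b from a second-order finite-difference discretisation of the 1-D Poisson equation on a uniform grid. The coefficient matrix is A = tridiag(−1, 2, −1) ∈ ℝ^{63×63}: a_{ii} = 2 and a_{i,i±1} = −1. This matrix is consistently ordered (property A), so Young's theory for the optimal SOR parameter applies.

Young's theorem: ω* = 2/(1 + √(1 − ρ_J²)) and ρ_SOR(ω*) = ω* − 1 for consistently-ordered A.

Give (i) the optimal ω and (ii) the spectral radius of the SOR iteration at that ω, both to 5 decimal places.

B_J for the 63×63 system has eigenvalues cos(kπ/64); ρ_J = cos(π/64) = 0.99880.
√(1−ρ_J²) = |sin(π/64)| = 0.049068
[ω*] 2 ÷ (1 + 0.049068) = 2 ÷ 1.049068 = 1.90645.
ρ_SOR = ω* − 1 ≈ 0.90645.

ω* = 1.90645, ρ_SOR = 0.90645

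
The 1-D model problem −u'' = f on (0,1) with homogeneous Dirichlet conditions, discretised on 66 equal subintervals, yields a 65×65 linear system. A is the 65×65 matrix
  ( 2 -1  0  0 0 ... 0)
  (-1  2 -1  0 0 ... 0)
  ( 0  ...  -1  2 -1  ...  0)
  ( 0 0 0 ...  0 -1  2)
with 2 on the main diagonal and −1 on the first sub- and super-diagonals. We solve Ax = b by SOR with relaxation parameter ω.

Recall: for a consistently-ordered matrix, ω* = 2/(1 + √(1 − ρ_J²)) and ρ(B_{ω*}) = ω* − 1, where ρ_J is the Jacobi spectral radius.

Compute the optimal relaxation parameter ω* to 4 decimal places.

ω* = 1.9092

n=65: λ(B_J) = 1 − λ(A)/2 = cos(kπ/66); k=1 gives ρ_J = 0.9989.
√(1 − cos²(π/66)) = sin(π/66) ≈ 0.04758.
ω* = 2/(1 + 0.04758) = 2/1.04758 = 1.9092.
and ρ(B_{ω*}) = 1.9092 − 1 = 0.9092.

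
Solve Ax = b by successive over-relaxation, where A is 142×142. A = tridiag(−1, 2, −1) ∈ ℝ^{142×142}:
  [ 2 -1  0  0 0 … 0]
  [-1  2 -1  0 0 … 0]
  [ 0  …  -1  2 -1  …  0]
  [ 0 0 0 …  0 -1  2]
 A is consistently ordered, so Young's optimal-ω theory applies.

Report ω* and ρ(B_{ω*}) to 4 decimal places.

n=142: λ(B_J) = 1 − λ(A)/2 = cos(kπ/143); k=1 gives ρ_J = 0.9998.
1 − cos²(π/143) = sin²(π/143) ⇒ √(1−ρ_J²) = sin(π/143) = 0.02197.
Young: ω* = 2/(1+√(1−ρ_J²)) = 2/(1+0.02197) = 2/1.02197 = 1.9570.
ρ(B_{ω*}) = ω*−1 = 0.9570

ω* = 1.9570, ρ_SOR = 0.9570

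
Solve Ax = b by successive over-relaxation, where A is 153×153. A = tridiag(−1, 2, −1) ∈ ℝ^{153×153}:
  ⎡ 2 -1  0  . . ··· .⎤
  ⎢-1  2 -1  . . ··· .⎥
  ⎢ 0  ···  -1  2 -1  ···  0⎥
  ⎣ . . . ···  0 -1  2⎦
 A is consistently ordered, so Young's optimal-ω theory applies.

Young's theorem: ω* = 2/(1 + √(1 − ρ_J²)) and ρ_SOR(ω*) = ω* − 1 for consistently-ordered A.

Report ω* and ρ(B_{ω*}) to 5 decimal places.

ρ_J = max_k |cos(kπ/154)| = cos(π/154) = 0.99979
√(1−ρ_J²) = |sin(π/154)| = 0.020399
Then 2/(1+√(1−ρ_J²)) = 2/(1+0.020399); ω* = 2/1.020399 = 1.96002.
Hence ρ(B_{ω*}) = 1.96002 − 1 = 0.96002.

ω* = 1.96002, ρ_SOR = 0.96002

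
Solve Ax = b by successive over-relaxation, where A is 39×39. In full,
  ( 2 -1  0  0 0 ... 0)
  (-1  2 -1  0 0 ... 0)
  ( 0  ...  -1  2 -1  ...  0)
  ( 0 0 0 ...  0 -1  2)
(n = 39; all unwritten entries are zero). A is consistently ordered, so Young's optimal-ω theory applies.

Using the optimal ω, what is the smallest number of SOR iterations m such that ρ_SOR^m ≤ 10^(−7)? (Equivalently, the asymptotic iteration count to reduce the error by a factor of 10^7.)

spectrum of D⁻¹(L+U) = {cos(kπ/40) : 1≤k≤39}; ρ_J = cos(π/40) = 0.9969173.
√(1−ρ_J²) simplifies to sin(π/40) = 0.0784591.
ω* = 2 / (1 + 0.0784591) = 2 / 1.0784591 ≈ 1.8544978.
At ω = 1.8544978 every |λ(B_ω)| = ω−1, so ρ_SOR = 0.8544978.
(0.8544978)^m ≤ 10^{−7}  ⇒  m·ln(0.8544978) ≤ −7·ln10  ⇒  m ≥ 102.506  ⇒  m = 103

m = 103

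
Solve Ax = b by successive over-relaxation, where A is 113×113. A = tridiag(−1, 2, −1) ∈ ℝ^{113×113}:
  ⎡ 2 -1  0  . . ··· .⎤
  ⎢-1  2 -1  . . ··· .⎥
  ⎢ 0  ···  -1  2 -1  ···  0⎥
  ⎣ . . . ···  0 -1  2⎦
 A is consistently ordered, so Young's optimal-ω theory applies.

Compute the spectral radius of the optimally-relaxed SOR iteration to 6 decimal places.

spectrum of D⁻¹(L+U) = {cos(kπ/114) : 1≤k≤113}; ρ_J = cos(π/114) = 0.999620.
√(1−ρ_J²) = |sin(π/114)| = 0.0275543
ω* = 2/(1 + 0.0275543) = 2/1.0275543 = 1.946369.
and ρ(B_{ω*}) = 1.946369 − 1 = 0.946369.

ρ_SOR = 0.946369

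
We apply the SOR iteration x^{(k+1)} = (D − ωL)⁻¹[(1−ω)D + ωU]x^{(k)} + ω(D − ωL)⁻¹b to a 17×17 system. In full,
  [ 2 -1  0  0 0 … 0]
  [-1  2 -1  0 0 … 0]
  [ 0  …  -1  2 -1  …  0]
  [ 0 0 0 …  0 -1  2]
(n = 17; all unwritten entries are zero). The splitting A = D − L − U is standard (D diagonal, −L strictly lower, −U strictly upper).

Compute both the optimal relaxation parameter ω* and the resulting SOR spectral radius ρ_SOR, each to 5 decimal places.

[ρ_J] n=17: ρ(B_J) = cos(π/(n+1)) = cos(π/18) = 0.98481.
√(1−ρ_J²) simplifies to sin(π/18) = 0.173648.
ω* = 2/(1+0.173648) = 1.70409
and ρ(B_{ω*}) = 1.70409 − 1 = 0.70409.

ω* = 1.70409, ρ_SOR = 0.70409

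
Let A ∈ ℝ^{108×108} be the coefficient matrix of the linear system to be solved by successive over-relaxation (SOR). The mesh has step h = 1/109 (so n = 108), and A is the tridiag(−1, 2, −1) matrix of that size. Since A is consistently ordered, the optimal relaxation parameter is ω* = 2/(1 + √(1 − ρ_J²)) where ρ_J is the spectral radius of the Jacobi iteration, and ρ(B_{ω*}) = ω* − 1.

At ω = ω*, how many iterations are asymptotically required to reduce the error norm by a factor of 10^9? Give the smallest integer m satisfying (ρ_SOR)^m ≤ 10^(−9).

m = 360

[ρ_J] n=108: ρ(B_J) = cos(π/(n+1)) = cos(π/109) = 0.9995847.
√(1 − cos²(π/109)) = sin(π/109) ≈ 0.0288180.
ω* = 2 / (1 + 0.0288180) = 2 / 1.0288180 ≈ 1.9439784.
and ρ(B_{ω*}) = 1.9439784 − 1 = 0.9439784.
ρ_SOR^m ≤ 10^(−9) ⇔ m ≥ 9·ln10/(−ln 0.9439784) = 20.7233/0.057652 = 359.455; m = ⌈359.455⌉ = 360.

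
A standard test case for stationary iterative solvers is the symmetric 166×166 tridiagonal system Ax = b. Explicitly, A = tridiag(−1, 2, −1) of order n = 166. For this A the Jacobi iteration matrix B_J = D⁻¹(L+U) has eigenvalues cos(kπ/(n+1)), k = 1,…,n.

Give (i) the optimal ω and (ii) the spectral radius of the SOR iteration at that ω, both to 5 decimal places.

ω* = 1.96307, ρ_SOR = 0.96307

spectrum of D⁻¹(L+U) = {cos(kπ/167) : 1≤k≤166}; ρ_J = cos(π/167) = 0.99982.
√(1−ρ_J²) simplifies to sin(π/167) = 0.018811.
ω* = 2/(1 + 0.018811) = 2/1.018811 = 1.96307.
and ρ(B_{ω*}) = 1.96307 − 1 = 0.96307.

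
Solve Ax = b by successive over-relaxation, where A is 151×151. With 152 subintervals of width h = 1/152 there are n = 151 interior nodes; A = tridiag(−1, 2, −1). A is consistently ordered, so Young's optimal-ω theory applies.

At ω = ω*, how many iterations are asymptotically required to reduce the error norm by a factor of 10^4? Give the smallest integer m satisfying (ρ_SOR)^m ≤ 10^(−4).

B_J for the 151×151 system has eigenvalues cos(kπ/152); ρ_J = cos(π/152) = 0.9997864.
√(1−ρ_J²) = |sin(π/152)| = 0.0206669
[ω*] 2 ÷ (1 + 0.0206669) = 2 ÷ 1.0206669 = 1.9595031.
ρ_SOR = ω* − 1 = 1.9595031 − 1 = 0.9595031.
For 4 digits: m = 4·ln10 / (−ln 0.9595031) = 9.21034/0.0413397 = 222.796; round up → m = 223.

m = 223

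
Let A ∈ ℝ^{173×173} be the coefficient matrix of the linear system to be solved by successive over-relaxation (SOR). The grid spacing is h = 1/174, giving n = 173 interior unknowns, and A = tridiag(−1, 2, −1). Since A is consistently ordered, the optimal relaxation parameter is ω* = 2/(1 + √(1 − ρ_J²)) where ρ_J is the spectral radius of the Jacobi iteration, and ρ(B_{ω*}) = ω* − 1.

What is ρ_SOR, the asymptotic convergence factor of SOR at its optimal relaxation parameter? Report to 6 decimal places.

ρ_SOR = 0.964532

B_J for the 173×173 system has eigenvalues cos(kπ/174); ρ_J = cos(π/174) = 0.999837.
√(1−ρ_J²) simplifies to sin(π/174) = 0.0180541.
ω* = 2 / (1 + 0.0180541) = 2 / 1.0180541 ≈ 1.964532.
At ω = 1.964532 every |λ(B_ω)| = ω−1, so ρ_SOR = 0.964532.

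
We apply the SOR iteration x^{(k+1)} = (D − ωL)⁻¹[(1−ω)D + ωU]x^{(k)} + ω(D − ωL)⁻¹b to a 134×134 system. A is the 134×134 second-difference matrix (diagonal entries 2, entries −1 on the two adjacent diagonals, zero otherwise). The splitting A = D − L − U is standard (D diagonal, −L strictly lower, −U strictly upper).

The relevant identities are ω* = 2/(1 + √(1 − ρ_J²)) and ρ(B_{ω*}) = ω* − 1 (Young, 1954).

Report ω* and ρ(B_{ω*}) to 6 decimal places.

ω* = 1.954520, ρ_SOR = 0.954520

B_J for the 134×134 system has eigenvalues cos(kπ/135); ρ_J = cos(π/135) = 0.999729.
root = sin(π/135) = 0.0232690  (since 1−cos² = sin²).
Then 2/(1+√(1−ρ_J²)) = 2/(1+0.0232690); ω* = 2/1.0232690 = 1.954520.
At ω = 1.954520 every |λ(B_ω)| = ω−1, so ρ_SOR = 0.954520.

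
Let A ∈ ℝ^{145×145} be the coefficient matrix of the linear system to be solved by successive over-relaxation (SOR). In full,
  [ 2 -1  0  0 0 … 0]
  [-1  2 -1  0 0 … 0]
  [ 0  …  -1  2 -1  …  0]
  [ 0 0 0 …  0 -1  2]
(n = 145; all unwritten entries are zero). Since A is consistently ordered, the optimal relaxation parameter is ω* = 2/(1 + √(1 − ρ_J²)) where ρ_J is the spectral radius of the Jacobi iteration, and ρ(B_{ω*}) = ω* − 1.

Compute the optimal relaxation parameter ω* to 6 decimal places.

ω* = 1.957874

½·tridiag(1,0,1) at n=145: λ_k = cos(kπ/146); max |λ| at k=1 ⇒ ρ_J = cos(π/146) ≈ 0.999769.
√(1−ρ_J²) simplifies to sin(π/146) = 0.0215161.
ω* = 2 / (1 + 0.0215161) = 2 / 1.0215161 ≈ 1.957874.
ρ_SOR = ω* − 1 = 1.957874 − 1 = 0.957874.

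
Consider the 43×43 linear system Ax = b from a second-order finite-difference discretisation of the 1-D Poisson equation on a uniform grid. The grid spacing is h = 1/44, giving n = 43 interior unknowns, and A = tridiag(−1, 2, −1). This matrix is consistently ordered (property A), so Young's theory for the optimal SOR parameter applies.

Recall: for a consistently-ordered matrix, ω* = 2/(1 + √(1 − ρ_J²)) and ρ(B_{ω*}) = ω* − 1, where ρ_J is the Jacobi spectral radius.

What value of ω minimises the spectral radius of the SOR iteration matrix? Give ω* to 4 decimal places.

ω* = 1.8668

B_J for the 43×43 system has eigenvalues cos(kπ/44); ρ_J = cos(π/44) = 0.9975.
1 − cos²(π/44) = sin²(π/44) ⇒ √(1−ρ_J²) = sin(π/44) = 0.07134.
Young: ω* = 2/(1+√(1−ρ_J²)) = 2/(1+0.07134) = 2/1.07134 = 1.8668.
and ρ(B_{ω*}) = 1.8668 − 1 = 0.8668.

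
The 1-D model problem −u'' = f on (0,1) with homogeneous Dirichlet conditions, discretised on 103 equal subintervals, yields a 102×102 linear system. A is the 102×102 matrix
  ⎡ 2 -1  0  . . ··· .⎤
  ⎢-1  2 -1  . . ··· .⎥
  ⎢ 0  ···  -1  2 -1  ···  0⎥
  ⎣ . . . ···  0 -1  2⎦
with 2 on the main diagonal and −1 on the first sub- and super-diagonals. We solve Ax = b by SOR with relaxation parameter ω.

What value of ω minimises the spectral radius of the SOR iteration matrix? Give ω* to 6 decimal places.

[ρ_J] n=102: ρ(B_J) = cos(π/(n+1)) = cos(π/103) = 0.999535.
root = sin(π/103) = 0.0304962  (since 1−cos² = sin²).
ω* = 2/(1+0.0304962) = 1.940813
Hence ρ(B_{ω*}) = 1.940813 − 1 = 0.940813.

ω* = 1.940813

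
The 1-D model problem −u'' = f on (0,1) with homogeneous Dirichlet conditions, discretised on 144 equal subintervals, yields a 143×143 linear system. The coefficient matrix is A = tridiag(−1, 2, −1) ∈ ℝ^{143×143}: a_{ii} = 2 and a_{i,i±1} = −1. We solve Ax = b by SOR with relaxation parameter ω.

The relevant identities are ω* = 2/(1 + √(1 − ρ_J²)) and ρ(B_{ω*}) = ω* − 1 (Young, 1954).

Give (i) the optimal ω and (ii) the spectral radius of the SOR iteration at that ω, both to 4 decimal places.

ω* = 1.9573, ρ_SOR = 0.9573

½·tridiag(1,0,1) at n=143: λ_k = cos(kπ/144); max |λ| at k=1 ⇒ ρ_J = cos(π/144) ≈ 0.9998.
root = sin(π/144) = 0.02181  (since 1−cos² = sin²).
Then 2/(1+√(1−ρ_J²)) = 2/(1+0.02181); ω* = 2/1.02181 = 1.9573.
ρ(B_{ω*}) = ω*−1 = 0.9573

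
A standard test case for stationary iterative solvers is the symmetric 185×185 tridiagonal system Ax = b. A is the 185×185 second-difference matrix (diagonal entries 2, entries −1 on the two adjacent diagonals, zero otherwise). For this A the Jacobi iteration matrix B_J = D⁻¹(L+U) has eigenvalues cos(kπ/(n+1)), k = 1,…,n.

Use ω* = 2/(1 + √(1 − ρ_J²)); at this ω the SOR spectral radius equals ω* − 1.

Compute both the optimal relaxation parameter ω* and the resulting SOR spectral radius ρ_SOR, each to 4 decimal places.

½·tridiag(1,0,1) at n=185: λ_k = cos(kπ/186); max |λ| at k=1 ⇒ ρ_J = cos(π/186) ≈ 0.9999.
root = sin(π/186) = 0.01689  (since 1−cos² = sin²).
ω* = 2/(1+0.01689) = 1.9668
[ρ_SOR] ω* − 1 = 0.9668.

ω* = 1.9668, ρ_SOR = 0.9668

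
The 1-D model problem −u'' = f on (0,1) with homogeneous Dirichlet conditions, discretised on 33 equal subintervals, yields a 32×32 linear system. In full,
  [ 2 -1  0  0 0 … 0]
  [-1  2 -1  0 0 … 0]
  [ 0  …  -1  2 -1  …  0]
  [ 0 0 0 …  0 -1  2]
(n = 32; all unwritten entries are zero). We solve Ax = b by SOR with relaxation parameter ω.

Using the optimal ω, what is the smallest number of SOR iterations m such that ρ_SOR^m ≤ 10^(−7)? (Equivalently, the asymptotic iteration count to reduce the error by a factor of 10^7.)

m = 85

½·tridiag(1,0,1) at n=32: λ_k = cos(kπ/33); max |λ| at k=1 ⇒ ρ_J = cos(π/33) ≈ 0.9954719.
root = sin(π/33) = 0.0950560  (since 1−cos² = sin²).
Then 2/(1+√(1−ρ_J²)) = 2/(1+0.0950560); ω* = 2/1.0950560 = 1.8263906.
ρ_SOR = ω* − 1 ≈ 0.8263906.
Need (0.8263906)^m ≤ 10^(−7): m ≥ 7·ln10/|ln 0.8263906| = 16.1181/0.190688 = 84.526 ⇒ m = 85.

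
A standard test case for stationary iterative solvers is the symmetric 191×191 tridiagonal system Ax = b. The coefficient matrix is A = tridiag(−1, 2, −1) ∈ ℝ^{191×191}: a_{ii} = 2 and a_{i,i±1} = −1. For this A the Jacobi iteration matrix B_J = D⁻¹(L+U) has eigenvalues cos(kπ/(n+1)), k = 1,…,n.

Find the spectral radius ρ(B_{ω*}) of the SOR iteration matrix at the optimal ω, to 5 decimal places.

B_J for the 191×191 system has eigenvalues cos(kπ/192); ρ_J = cos(π/192) = 0.99987.
root = sin(π/192) = 0.016362  (since 1−cos² = sin²).
ω* = 2 / (1 + 0.016362) = 2 / 1.016362 ≈ 1.96780.
ρ(B_{ω*}) = ω*−1 = 0.96780

ρ_SOR = 0.96780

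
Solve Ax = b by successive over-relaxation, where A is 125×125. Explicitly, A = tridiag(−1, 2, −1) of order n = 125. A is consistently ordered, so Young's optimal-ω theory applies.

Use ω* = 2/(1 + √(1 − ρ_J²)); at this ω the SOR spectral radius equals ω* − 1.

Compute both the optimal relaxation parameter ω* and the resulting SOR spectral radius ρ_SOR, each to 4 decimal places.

ω* = 1.9514, ρ_SOR = 0.9514

With n=125, ρ(Jacobi) = cos(π/126) = 0.9997.
√(1−ρ_J²) simplifies to sin(π/126) = 0.02493.
[ω*] 2 ÷ (1 + 0.02493) = 2 ÷ 1.02493 = 1.9514.
ρ_SOR = ω* − 1 ≈ 0.9514.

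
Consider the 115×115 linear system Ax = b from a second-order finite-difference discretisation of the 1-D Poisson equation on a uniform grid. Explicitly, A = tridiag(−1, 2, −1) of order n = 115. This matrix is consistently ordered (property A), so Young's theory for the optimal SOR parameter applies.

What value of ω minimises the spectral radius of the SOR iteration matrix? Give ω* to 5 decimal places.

ω* = 1.94727

spectrum of D⁻¹(L+U) = {cos(kπ/116) : 1≤k≤115}; ρ_J = cos(π/116) = 0.99963.
√(1 − cos²(π/116)) = sin(π/116) ≈ 0.027079.
[ω*] 2 ÷ (1 + 0.027079) = 2 ÷ 1.027079 = 1.94727.
Hence ρ(B_{ω*}) = 1.94727 − 1 = 0.94727.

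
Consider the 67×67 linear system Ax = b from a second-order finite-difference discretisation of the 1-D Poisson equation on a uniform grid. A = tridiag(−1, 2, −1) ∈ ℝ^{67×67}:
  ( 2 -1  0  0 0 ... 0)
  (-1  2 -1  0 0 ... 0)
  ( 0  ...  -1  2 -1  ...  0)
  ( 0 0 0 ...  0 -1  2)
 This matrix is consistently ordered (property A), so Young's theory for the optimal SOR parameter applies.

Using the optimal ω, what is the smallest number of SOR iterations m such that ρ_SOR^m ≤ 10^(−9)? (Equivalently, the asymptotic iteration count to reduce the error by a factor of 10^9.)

½·tridiag(1,0,1) at n=67: λ_k = cos(kπ/68); max |λ| at k=1 ⇒ ρ_J = cos(π/68) ≈ 0.9989330.
1 − cos²(π/68) = sin²(π/68) ⇒ √(1−ρ_J²) = sin(π/68) = 0.0461835.
Young: ω* = 2/(1+√(1−ρ_J²)) = 2/(1+0.0461835) = 2/1.0461835 = 1.9117105.
At ω = 1.9117105 every |λ(B_ω)| = ω−1, so ρ_SOR = 0.9117105.
ρ_SOR^m ≤ 10^(−9) ⇔ m ≥ 9·ln10/(−ln 0.9117105) = 20.7233/0.0924328 = 224.199; m = ⌈224.199⌉ = 225.

m = 225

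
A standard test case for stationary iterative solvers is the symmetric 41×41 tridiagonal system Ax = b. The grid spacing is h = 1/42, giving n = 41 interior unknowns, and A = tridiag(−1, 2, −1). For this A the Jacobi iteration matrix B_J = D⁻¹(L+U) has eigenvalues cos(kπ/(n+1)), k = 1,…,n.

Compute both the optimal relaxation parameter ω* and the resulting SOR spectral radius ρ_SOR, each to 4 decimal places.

ω* = 1.8609, ρ_SOR = 0.8609

With n=41, ρ(Jacobi) = cos(π/42) = 0.9972.
√(1−ρ_J²) simplifies to sin(π/42) = 0.07473.
Young: ω* = 2/(1+√(1−ρ_J²)) = 2/(1+0.07473) = 2/1.07473 = 1.8609.
and ρ(B_{ω*}) = 1.8609 − 1 = 0.8609.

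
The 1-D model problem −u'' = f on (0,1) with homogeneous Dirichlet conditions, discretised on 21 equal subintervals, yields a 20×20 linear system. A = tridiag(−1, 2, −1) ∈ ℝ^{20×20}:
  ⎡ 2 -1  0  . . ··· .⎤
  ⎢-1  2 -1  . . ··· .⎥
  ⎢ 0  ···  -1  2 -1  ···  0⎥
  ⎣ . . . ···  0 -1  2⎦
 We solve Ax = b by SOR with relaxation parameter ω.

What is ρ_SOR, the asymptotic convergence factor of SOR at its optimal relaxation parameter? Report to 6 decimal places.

½·tridiag(1,0,1) at n=20: λ_k = cos(kπ/21); max |λ| at k=1 ⇒ ρ_J = cos(π/21) ≈ 0.988831.
1 − cos²(π/21) = sin²(π/21) ⇒ √(1−ρ_J²) = sin(π/21) = 0.1490423.
[ω*] 2 ÷ (1 + 0.1490423) = 2 ÷ 1.1490423 = 1.740580.
ρ(B_{ω*}) = ω*−1 = 0.740580

ρ_SOR = 0.740580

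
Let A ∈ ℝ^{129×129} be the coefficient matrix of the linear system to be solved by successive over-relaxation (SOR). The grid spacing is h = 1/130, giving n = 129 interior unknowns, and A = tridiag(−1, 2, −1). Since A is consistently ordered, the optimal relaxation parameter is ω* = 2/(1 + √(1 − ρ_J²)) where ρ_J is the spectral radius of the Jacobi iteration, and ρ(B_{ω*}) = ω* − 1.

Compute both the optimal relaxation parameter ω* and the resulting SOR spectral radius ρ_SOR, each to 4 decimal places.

n=129: λ(B_J) = 1 − λ(A)/2 = cos(kπ/130); k=1 gives ρ_J = 0.9997.
√(1−ρ_J²) = |sin(π/130)| = 0.02416
So ω* = 2/1.02416 = 1.9528 (Young).
Hence ρ(B_{ω*}) = 1.9528 − 1 = 0.9528.

ω* = 1.9528, ρ_SOR = 0.9528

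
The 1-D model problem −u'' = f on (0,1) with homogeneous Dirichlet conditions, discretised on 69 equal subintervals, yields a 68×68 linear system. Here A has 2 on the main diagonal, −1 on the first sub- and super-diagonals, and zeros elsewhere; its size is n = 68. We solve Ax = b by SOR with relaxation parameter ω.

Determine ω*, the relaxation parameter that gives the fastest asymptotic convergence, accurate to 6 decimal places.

ω* = 1.912934

n=68: λ(B_J) = 1 − λ(A)/2 = cos(kπ/69); k=1 gives ρ_J = 0.998964.
root = sin(π/69) = 0.0455146  (since 1−cos² = sin²).
ω* = 2/(1+0.0455146) = 1.912934
ρ_SOR = ω* − 1 ≈ 0.912934.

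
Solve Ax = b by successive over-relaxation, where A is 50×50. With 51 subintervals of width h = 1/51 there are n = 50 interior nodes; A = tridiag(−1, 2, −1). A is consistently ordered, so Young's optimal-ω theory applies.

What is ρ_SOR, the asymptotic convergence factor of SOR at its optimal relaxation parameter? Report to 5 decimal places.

ρ_SOR = 0.88402

½·tridiag(1,0,1) at n=50: λ_k = cos(kπ/51); max |λ| at k=1 ⇒ ρ_J = cos(π/51) ≈ 0.99810.
root = sin(π/51) = 0.061561  (since 1−cos² = sin²).
Then 2/(1+√(1−ρ_J²)) = 2/(1+0.061561); ω* = 2/1.061561 = 1.88402.
ρ_SOR = ω* − 1 = 1.88402 − 1 = 0.88402.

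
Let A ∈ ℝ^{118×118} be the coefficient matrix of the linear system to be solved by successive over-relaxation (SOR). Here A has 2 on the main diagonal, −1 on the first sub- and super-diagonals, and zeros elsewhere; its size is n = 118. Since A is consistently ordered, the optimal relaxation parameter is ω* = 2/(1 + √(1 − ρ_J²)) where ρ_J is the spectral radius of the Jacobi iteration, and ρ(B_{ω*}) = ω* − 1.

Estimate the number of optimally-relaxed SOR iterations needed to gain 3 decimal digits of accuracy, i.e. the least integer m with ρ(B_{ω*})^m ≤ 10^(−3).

m = 131

[ρ_J] n=118: ρ(B_J) = cos(π/(n+1)) = cos(π/119) = 0.9996515.
1 − cos²(π/119) = sin²(π/119) ⇒ √(1−ρ_J²) = sin(π/119) = 0.0263969.
Young: ω* = 2/(1+√(1−ρ_J²)) = 2/(1+0.0263969) = 2/1.0263969 = 1.9485640.
Hence ρ(B_{ω*}) = 1.9485640 − 1 = 0.9485640.
3·ln10 = 6.90776; −ln(0.9485640) = 0.052806; m = ⌈6.90776/0.052806⌉ = ⌈130.814⌉ = 131.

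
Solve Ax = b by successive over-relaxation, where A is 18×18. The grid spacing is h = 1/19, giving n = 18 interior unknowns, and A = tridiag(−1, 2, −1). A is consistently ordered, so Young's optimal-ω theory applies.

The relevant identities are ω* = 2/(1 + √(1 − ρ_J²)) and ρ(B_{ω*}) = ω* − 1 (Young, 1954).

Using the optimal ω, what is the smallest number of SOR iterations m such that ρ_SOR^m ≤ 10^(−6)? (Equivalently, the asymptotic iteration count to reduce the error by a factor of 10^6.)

With n=18, ρ(Jacobi) = cos(π/19) = 0.9863613.
root = sin(π/19) = 0.1645946  (since 1−cos² = sin²).
ω* = 2 / (1 + 0.1645946) = 2 / 1.1645946 ≈ 1.7173358.
At ω = 1.7173358 every |λ(B_ω)| = ω−1, so ρ_SOR = 0.7173358.
ρ_SOR^m ≤ 10^(−6) ⇔ m ≥ 6·ln10/(−ln 0.7173358) = 13.8155/0.332211 = 41.587; m = ⌈41.587⌉ = 42.

m = 42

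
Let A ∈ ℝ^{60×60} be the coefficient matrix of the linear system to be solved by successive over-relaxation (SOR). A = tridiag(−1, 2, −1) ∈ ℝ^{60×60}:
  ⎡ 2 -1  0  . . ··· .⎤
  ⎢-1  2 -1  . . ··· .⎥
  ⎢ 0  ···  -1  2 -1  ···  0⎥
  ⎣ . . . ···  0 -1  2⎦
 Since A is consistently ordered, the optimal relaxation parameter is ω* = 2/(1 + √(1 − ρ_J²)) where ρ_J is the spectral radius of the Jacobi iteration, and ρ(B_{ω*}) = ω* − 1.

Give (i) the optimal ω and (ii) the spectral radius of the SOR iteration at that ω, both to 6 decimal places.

ω* = 1.902083, ρ_SOR = 0.902083

ρ_J = max_k |cos(kπ/61)| = cos(π/61) = 0.998674
1 − cos²(π/61) = sin²(π/61) ⇒ √(1−ρ_J²) = sin(π/61) = 0.0514788.
Then 2/(1+√(1−ρ_J²)) = 2/(1+0.0514788); ω* = 2/1.0514788 = 1.902083.
[ρ_SOR] ω* − 1 = 0.902083.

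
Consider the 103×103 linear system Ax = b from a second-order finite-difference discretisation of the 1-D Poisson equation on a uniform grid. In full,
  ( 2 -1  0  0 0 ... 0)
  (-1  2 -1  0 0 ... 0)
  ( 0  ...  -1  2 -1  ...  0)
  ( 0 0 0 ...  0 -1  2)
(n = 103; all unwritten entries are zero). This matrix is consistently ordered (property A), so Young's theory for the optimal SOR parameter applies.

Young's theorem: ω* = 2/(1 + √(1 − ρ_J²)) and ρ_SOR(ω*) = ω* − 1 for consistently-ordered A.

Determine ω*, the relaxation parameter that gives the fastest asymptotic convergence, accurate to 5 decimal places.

ω* = 1.94136

spectrum of D⁻¹(L+U) = {cos(kπ/104) : 1≤k≤103}; ρ_J = cos(π/104) = 0.99954.
√(1−ρ_J²) simplifies to sin(π/104) = 0.030203.
So ω* = 2/1.030203 = 1.94136 (Young).
and ρ(B_{ω*}) = 1.94136 − 1 = 0.94136.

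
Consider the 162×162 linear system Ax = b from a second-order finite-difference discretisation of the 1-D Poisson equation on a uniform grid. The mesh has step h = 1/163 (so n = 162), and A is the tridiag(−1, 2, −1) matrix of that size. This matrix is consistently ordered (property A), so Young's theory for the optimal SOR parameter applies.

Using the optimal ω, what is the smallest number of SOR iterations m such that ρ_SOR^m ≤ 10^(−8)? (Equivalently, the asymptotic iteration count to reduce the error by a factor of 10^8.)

m = 478

spectrum of D⁻¹(L+U) = {cos(kπ/163) : 1≤k≤162}; ρ_J = cos(π/163) = 0.9998143.
root = sin(π/163) = 0.0192724  (since 1−cos² = sin²).
ω* = 2/(1+0.0192724) = 1.9621840
At ω = 1.9621840 every |λ(B_ω)| = ω−1, so ρ_SOR = 0.9621840.
m ≥ 8·ln10 / (−ln 0.9621840) = 477.844; smallest integer m = 478.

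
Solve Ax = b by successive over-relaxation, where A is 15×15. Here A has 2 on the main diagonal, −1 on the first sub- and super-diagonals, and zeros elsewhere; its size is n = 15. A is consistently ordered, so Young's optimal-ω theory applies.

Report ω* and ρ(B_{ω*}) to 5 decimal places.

ω* = 1.67351, ρ_SOR = 0.67351

[ρ_J] n=15: ρ(B_J) = cos(π/(n+1)) = cos(π/16) = 0.98079.
√(1 − cos²(π/16)) = sin(π/16) ≈ 0.195090.
Then 2/(1+√(1−ρ_J²)) = 2/(1+0.195090); ω* = 2/1.195090 = 1.67351.
ρ_SOR = ω* − 1 = 1.67351 − 1 = 0.67351.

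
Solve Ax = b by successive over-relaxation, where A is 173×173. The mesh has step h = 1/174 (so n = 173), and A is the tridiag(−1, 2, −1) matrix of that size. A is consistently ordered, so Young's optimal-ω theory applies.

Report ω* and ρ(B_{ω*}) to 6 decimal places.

spectrum of D⁻¹(L+U) = {cos(kπ/174) : 1≤k≤173}; ρ_J = cos(π/174) = 0.999837.
√(1 − cos²(π/174)) = sin(π/174) ≈ 0.0180541.
ω* = 2/(1 + 0.0180541) = 2/1.0180541 = 1.964532.
At ω = 1.964532 every |λ(B_ω)| = ω−1, so ρ_SOR = 0.964532.

ω* = 1.964532, ρ_SOR = 0.964532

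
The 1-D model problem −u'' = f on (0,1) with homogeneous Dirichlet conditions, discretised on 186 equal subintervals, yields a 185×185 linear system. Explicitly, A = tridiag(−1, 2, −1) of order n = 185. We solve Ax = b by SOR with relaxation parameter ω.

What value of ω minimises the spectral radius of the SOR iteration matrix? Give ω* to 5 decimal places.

ω* = 1.96678

B_J for the 185×185 system has eigenvalues cos(kπ/186); ρ_J = cos(π/186) = 0.99986.
√(1−ρ_J²) = |sin(π/186)| = 0.016889
Then 2/(1+√(1−ρ_J²)) = 2/(1+0.016889); ω* = 2/1.016889 = 1.96678.
[ρ_SOR] ω* − 1 = 0.96678.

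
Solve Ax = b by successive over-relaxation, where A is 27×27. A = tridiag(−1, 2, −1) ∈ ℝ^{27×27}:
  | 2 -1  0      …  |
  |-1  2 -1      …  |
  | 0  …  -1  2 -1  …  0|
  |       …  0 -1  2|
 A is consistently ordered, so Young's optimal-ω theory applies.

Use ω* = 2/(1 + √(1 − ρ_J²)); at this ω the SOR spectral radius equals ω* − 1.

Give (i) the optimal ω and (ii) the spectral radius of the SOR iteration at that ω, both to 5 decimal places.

n=27: λ(B_J) = 1 − λ(A)/2 = cos(kπ/28); k=1 gives ρ_J = 0.99371.
√(1−ρ_J²) = |sin(π/28)| = 0.111964
So ω* = 2/1.111964 = 1.79862 (Young).
ρ(B_{ω*}) = ω*−1 = 0.79862

ω* = 1.79862, ρ_SOR = 0.79862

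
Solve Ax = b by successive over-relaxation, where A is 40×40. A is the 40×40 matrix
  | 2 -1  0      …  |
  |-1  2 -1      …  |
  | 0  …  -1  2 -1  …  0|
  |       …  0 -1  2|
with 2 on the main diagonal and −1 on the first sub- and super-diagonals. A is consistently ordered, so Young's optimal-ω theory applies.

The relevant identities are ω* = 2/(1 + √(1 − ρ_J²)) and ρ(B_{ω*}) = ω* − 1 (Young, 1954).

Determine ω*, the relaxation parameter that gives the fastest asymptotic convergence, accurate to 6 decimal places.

spectrum of D⁻¹(L+U) = {cos(kπ/41) : 1≤k≤40}; ρ_J = cos(π/41) = 0.997066.
√(1−ρ_J²) = |sin(π/41)| = 0.0765493
So ω* = 2/1.0765493 = 1.857788 (Young).
and ρ(B_{ω*}) = 1.857788 − 1 = 0.857788.

ω* = 1.857788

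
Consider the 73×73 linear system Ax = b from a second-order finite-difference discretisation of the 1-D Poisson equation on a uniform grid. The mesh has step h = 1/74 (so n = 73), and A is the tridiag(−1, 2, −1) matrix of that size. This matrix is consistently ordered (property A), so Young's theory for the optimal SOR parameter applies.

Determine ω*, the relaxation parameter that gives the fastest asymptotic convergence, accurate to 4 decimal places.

ω* = 1.9186

With n=73, ρ(Jacobi) = cos(π/74) = 0.9991.
√(1 − cos²(π/74)) = sin(π/74) ≈ 0.04244.
ω* = 2 / (1 + 0.04244) = 2 / 1.04244 ≈ 1.9186.
and ρ(B_{ω*}) = 1.9186 − 1 = 0.9186.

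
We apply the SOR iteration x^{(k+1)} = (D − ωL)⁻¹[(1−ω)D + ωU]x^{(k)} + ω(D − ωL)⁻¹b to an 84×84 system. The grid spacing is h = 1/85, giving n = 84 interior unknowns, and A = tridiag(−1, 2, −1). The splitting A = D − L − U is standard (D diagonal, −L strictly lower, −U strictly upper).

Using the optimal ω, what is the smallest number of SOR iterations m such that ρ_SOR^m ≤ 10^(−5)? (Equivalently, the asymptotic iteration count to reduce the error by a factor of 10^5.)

spectrum of D⁻¹(L+U) = {cos(kπ/85) : 1≤k≤84}; ρ_J = cos(π/85) = 0.9993171.
√(1 − cos²(π/85)) = sin(π/85) ≈ 0.0369515.
Then 2/(1+√(1−ρ_J²)) = 2/(1+0.0369515); ω* = 2/1.0369515 = 1.9287305.
At ω = 1.9287305 every |λ(B_ω)| = ω−1, so ρ_SOR = 0.9287305.
For 5 digits: m = 5·ln10 / (−ln 0.9287305) = 11.5129/0.0739367 = 155.713; round up → m = 156.

m = 156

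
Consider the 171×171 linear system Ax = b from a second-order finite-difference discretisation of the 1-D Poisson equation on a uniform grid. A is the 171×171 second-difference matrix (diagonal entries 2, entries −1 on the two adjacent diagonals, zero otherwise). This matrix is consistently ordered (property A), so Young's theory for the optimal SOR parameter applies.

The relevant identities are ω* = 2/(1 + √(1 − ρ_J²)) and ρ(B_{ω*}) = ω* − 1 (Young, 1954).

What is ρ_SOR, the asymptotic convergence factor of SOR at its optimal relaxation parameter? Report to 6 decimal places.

With n=171, ρ(Jacobi) = cos(π/172) = 0.999833.
1 − cos²(π/172) = sin²(π/172) ⇒ √(1−ρ_J²) = sin(π/172) = 0.0182641.
Then 2/(1+√(1−ρ_J²)) = 2/(1+0.0182641); ω* = 2/1.0182641 = 1.964127.
Hence ρ(B_{ω*}) = 1.964127 − 1 = 0.964127.

ρ_SOR = 0.964127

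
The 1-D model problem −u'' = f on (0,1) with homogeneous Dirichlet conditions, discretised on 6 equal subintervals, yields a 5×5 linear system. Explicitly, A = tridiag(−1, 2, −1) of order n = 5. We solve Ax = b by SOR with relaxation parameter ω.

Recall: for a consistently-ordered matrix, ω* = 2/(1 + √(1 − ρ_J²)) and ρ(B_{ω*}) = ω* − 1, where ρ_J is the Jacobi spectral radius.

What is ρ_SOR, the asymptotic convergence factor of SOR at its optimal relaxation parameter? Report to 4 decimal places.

ρ_SOR = 0.3333

spectrum of D⁻¹(L+U) = {cos(kπ/6) : 1≤k≤5}; ρ_J = cos(π/6) = 0.8660.
1 − cos²(π/6) = sin²(π/6) ⇒ √(1−ρ_J²) = sin(π/6) = 0.50000.
ω* = 2 / (1 + 0.50000) = 2 / 1.50000 ≈ 1.3333.
ρ_SOR = ω* − 1 = 1.3333 − 1 = 0.3333.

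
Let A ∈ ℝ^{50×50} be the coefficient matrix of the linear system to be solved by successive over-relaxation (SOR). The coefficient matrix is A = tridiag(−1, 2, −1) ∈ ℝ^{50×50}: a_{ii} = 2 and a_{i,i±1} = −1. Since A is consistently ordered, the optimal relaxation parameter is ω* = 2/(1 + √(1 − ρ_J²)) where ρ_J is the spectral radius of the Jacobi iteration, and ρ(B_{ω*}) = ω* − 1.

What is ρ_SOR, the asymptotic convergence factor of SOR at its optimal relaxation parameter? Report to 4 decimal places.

ρ_SOR = 0.8840

With n=50, ρ(Jacobi) = cos(π/51) = 0.9981.
1 − cos²(π/51) = sin²(π/51) ⇒ √(1−ρ_J²) = sin(π/51) = 0.06156.
Then 2/(1+√(1−ρ_J²)) = 2/(1+0.06156); ω* = 2/1.06156 = 1.8840.
and ρ(B_{ω*}) = 1.8840 − 1 = 0.8840.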